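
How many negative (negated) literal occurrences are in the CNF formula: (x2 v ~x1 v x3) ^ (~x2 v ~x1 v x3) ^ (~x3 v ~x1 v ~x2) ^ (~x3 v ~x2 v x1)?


Scan each clause for negated literals.
Clause 1: 1 negative; Clause 2: 2 negative; Clause 3: 3 negative; Clause 4: 2 negative.
Total negative literal occurrences = 8.

8


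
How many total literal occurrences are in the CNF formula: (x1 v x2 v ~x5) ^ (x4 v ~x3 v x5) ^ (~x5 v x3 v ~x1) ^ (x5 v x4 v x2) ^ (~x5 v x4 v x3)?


Clause lengths: 3, 3, 3, 3, 3.
Sum = 3 + 3 + 3 + 3 + 3 = 15.

15


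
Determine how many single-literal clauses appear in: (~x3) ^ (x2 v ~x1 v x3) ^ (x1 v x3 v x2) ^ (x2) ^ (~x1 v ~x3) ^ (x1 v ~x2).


A unit clause contains exactly one literal.
Unit clauses found: (~x3), (x2).
Count = 2.

2


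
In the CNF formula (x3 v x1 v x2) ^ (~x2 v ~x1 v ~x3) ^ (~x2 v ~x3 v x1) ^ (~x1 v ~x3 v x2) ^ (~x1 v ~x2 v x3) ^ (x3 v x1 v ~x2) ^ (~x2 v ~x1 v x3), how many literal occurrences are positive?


Scan each clause for unnegated literals.
Clause 1: 3 positive; Clause 2: 0 positive; Clause 3: 1 positive; Clause 4: 1 positive; Clause 5: 1 positive; Clause 6: 2 positive; Clause 7: 1 positive.
Total positive literal occurrences = 9.

9


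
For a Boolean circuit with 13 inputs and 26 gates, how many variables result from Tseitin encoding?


The Tseitin transformation introduces one auxiliary variable per gate.
Total variables = inputs + gates = 13 + 26 = 39.

39


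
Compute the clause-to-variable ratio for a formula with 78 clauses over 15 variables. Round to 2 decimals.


Clause-to-variable ratio = clauses / variables.
78 / 15 = 5.2.

5.2


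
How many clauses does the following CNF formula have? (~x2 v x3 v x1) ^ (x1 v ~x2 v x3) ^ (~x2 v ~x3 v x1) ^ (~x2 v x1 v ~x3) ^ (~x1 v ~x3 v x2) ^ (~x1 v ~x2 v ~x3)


Each group enclosed in parentheses joined by ^ is one clause.
Counting the conjuncts: 6 clauses.

6


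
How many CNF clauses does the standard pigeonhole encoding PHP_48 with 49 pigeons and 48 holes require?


The PHP encoding has two parts:
1) At-least-one-hole clauses: 49 (one per pigeon, each with 48 literals).
2) At-most-one-pigeon-per-hole clauses: 48 holes * C(49,2) = 48 * 1176 = 56448.
Total clauses = 49 + 56448 = 56497.

56497


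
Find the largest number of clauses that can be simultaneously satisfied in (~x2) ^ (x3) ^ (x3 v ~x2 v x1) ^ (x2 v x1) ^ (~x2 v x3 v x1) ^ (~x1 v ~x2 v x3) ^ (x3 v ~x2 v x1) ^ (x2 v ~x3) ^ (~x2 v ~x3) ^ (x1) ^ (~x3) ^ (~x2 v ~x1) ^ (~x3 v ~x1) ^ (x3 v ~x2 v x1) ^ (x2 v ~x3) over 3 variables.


Enumerate all 8 truth assignments.
For each, count how many of the 15 clauses are satisfied.
The formula is not fully satisfiable, so the maximum is below 15.
Maximum simultaneously satisfiable clauses = 14.

14


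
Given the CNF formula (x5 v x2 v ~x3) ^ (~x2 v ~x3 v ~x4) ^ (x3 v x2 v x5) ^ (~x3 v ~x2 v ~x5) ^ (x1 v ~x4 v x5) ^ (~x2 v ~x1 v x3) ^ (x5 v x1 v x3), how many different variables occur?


Identify each distinct variable in the formula.
Variables found: x1, x2, x3, x4, x5.
Total distinct variables = 5.

5


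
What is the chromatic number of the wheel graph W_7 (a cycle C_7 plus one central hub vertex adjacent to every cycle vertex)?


W_7 consists of the cycle C_7 together with a hub vertex adjacent to every cycle vertex.
The cycle C_7 needs 3 colors (odd cycle -> 3).
The hub is adjacent to every cycle vertex, so it must receive a new color distinct from all of them.
Chromatic number = 3 + 1 = 4.

4


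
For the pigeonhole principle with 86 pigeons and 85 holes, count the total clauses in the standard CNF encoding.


The PHP encoding has two parts:
1) At-least-one-hole clauses: 86 (one per pigeon, each with 85 literals).
2) At-most-one-pigeon-per-hole clauses: 85 holes * C(86,2) = 85 * 3655 = 310675.
Total clauses = 86 + 310675 = 310761.

310761


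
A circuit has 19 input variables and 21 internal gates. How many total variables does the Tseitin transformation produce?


The Tseitin transformation introduces one auxiliary variable per gate.
Total variables = inputs + gates = 19 + 21 = 40.

40


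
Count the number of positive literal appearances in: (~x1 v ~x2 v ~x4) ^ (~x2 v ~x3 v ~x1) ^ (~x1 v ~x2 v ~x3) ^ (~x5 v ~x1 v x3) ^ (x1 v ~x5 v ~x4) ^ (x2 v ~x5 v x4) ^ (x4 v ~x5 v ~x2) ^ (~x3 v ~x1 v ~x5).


Scan each clause for unnegated literals.
Clause 1: 0 positive; Clause 2: 0 positive; Clause 3: 0 positive; Clause 4: 1 positive; Clause 5: 1 positive; Clause 6: 2 positive; Clause 7: 1 positive; Clause 8: 0 positive.
Total positive literal occurrences = 5.

5


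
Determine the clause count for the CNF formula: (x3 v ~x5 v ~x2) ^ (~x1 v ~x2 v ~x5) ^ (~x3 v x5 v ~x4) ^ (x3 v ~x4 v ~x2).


Each group enclosed in parentheses joined by ^ is one clause.
Counting the conjuncts: 4 clauses.

4


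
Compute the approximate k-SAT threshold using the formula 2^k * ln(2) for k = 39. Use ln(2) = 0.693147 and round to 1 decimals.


Using the asymptotic formula: threshold ~ 2^k * ln(2).
2^39 = 549755813888.
549755813888 * 0.693147 = 381061593129.0.

381061593129.0


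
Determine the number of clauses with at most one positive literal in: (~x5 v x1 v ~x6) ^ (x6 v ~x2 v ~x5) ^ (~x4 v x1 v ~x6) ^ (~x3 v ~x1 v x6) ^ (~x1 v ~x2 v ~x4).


A Horn clause has at most one positive literal.
Clause 1: 1 positive lit(s) -> Horn
Clause 2: 1 positive lit(s) -> Horn
Clause 3: 1 positive lit(s) -> Horn
Clause 4: 1 positive lit(s) -> Horn
Clause 5: 0 positive lit(s) -> Horn
Total Horn clauses = 5.

5


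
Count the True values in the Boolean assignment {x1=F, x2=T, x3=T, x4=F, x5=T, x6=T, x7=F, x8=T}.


The weight is the number of variables assigned True.
True variables: x2, x3, x5, x6, x8.
Weight = 5.

5


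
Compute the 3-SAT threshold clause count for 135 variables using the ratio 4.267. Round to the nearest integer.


The 3-SAT phase transition occurs at approximately 4.267 clauses per variable.
m = 4.267 * 135 = 576.045.
Rounded to nearest integer: 576.

576


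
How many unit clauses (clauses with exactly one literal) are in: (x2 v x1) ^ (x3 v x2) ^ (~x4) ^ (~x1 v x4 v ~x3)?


A unit clause contains exactly one literal.
Unit clauses found: (~x4).
Count = 1.

1


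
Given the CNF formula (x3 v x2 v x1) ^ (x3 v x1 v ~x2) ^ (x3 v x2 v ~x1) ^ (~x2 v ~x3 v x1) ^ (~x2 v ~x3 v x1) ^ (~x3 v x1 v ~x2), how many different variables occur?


Identify each distinct variable in the formula.
Variables found: x1, x2, x3.
Total distinct variables = 3.

3


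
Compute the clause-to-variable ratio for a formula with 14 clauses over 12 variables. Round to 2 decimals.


Clause-to-variable ratio = clauses / variables.
14 / 12 = 1.17.

1.17


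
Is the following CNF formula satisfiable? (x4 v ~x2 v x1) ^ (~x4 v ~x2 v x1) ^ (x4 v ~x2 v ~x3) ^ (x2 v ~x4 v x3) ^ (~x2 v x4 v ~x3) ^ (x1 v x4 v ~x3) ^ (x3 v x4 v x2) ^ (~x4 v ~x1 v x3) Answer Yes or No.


Check all 16 possible truth assignments.
Number of satisfying assignments found: 5.
The formula is satisfiable.

Yes


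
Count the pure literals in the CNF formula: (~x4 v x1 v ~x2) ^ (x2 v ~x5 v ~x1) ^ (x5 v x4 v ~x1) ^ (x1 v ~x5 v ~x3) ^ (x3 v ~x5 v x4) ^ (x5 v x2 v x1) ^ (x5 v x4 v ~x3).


A pure literal appears in only one polarity across all clauses.
No pure literals found.
Count = 0.

0


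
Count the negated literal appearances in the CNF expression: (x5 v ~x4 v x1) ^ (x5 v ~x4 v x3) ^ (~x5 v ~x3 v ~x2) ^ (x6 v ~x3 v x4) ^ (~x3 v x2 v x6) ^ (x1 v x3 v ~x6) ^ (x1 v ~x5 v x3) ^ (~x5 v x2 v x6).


Scan each clause for negated literals.
Clause 1: 1 negative; Clause 2: 1 negative; Clause 3: 3 negative; Clause 4: 1 negative; Clause 5: 1 negative; Clause 6: 1 negative; Clause 7: 1 negative; Clause 8: 1 negative.
Total negative literal occurrences = 10.

10


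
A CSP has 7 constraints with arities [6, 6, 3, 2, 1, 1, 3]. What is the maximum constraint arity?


The arities are: 6, 6, 3, 2, 1, 1, 3.
Scan for the maximum value.
Maximum arity = 6.

6


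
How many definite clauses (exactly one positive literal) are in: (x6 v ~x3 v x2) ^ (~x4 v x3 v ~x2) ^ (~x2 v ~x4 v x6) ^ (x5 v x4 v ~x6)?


A definite clause has exactly one positive literal.
Clause 1: 2 positive -> not definite
Clause 2: 1 positive -> definite
Clause 3: 1 positive -> definite
Clause 4: 2 positive -> not definite
Definite clause count = 2.

2


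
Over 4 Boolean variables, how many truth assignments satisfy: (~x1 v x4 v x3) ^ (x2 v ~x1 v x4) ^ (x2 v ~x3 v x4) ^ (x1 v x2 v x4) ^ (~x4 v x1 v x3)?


Enumerate all 16 truth assignments over 4 variables.
Test each against every clause.
Satisfying assignments found: 9.

9


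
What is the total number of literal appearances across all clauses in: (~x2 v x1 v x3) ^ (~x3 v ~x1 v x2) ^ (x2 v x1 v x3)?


Clause lengths: 3, 3, 3.
Sum = 3 + 3 + 3 = 9.

9


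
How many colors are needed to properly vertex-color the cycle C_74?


A cycle on an even number of vertices is bipartite: alternate two colors around the cycle.
Since 74 is even, two colors suffice, and at least two are needed because the graph has edges.
Chromatic number = 2.

2


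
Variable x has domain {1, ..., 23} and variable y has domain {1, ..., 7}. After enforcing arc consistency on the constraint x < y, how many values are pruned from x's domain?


For the constraint x < y, x needs a supporting value in y's domain.
x can be at most 6 (one less than y's maximum).
Valid x values from domain: 6 out of 23.
Pruned = 23 - 6 = 17.

17


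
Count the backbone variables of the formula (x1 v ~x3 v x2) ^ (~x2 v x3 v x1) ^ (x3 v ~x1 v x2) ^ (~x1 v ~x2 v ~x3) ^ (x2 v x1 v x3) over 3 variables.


Find all satisfying assignments: 3 model(s).
Check which variables have the same value in every model.
No variable is fixed across all models.
Backbone size = 0.

0


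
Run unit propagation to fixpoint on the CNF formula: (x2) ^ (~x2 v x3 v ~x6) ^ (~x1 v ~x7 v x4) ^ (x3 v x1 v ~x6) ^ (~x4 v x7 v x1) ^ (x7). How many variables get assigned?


Unit propagation repeatedly assigns the literal in any unit clause, then simplifies.
Assignments in order: x2 = T, x7 = T.
No further unit clauses remain.
Total variables assigned = 2.

2


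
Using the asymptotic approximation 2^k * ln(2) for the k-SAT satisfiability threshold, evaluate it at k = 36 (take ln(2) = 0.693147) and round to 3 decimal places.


Using the asymptotic formula: threshold ~ 2^k * ln(2).
2^36 = 68719476736.
68719476736 * 0.693147 = 47632699141.128.

47632699141.128


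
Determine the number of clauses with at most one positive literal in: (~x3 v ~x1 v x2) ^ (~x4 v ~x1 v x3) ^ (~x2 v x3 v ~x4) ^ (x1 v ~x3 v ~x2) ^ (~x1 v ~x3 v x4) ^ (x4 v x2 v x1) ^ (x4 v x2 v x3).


A Horn clause has at most one positive literal.
Clause 1: 1 positive lit(s) -> Horn
Clause 2: 1 positive lit(s) -> Horn
Clause 3: 1 positive lit(s) -> Horn
Clause 4: 1 positive lit(s) -> Horn
Clause 5: 1 positive lit(s) -> Horn
Clause 6: 3 positive lit(s) -> not Horn
Clause 7: 3 positive lit(s) -> not Horn
Total Horn clauses = 5.

5


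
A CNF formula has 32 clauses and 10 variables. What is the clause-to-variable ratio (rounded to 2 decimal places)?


Clause-to-variable ratio = clauses / variables.
32 / 10 = 3.2.

3.2


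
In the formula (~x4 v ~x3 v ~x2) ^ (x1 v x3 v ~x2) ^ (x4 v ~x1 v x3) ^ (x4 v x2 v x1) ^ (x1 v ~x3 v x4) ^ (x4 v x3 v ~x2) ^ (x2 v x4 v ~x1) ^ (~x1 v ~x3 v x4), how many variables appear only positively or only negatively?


A pure literal appears in only one polarity across all clauses.
No pure literals found.
Count = 0.

0


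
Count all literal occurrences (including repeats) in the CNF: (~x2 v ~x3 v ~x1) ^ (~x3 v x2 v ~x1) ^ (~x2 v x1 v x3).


Clause lengths: 3, 3, 3.
Sum = 3 + 3 + 3 = 9.

9


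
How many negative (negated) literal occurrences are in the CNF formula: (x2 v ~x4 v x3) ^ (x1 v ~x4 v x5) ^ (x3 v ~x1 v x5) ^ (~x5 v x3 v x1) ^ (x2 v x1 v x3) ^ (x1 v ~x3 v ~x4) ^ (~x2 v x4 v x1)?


Scan each clause for negated literals.
Clause 1: 1 negative; Clause 2: 1 negative; Clause 3: 1 negative; Clause 4: 1 negative; Clause 5: 0 negative; Clause 6: 2 negative; Clause 7: 1 negative.
Total negative literal occurrences = 7.

7


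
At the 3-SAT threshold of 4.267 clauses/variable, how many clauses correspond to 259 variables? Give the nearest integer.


The 3-SAT phase transition occurs at approximately 4.267 clauses per variable.
m = 4.267 * 259 = 1105.153.
Rounded to nearest integer: 1105.

1105


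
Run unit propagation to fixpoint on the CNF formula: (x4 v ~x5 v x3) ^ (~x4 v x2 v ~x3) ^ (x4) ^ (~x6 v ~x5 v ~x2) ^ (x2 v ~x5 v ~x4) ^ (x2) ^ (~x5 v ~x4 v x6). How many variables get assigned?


Unit propagation repeatedly assigns the literal in any unit clause, then simplifies.
Assignments in order: x4 = T, x2 = T.
No further unit clauses remain.
Total variables assigned = 2.

2


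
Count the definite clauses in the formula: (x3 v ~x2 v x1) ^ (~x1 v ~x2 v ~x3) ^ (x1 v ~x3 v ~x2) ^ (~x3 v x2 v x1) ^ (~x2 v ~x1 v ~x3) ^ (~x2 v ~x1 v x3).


A definite clause has exactly one positive literal.
Clause 1: 2 positive -> not definite
Clause 2: 0 positive -> not definite
Clause 3: 1 positive -> definite
Clause 4: 2 positive -> not definite
Clause 5: 0 positive -> not definite
Clause 6: 1 positive -> definite
Definite clause count = 2.

2


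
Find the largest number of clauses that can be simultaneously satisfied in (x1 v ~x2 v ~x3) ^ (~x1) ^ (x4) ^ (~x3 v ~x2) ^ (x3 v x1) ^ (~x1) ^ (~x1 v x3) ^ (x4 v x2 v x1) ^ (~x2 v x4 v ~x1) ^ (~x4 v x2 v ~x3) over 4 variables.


Enumerate all 16 truth assignments.
For each, count how many of the 10 clauses are satisfied.
The formula is not fully satisfiable, so the maximum is below 10.
Maximum simultaneously satisfiable clauses = 9.

9


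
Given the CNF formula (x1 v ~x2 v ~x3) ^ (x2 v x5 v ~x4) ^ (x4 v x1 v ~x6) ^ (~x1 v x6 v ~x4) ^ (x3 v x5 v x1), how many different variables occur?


Identify each distinct variable in the formula.
Variables found: x1, x2, x3, x4, x5, x6.
Total distinct variables = 6.

6


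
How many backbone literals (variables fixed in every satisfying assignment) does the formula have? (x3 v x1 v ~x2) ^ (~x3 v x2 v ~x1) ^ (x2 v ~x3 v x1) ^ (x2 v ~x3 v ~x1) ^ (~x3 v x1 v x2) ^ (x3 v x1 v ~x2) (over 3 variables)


Find all satisfying assignments: 5 model(s).
Check which variables have the same value in every model.
No variable is fixed across all models.
Backbone size = 0.

0


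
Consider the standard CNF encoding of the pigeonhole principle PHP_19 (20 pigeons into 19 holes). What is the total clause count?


The PHP encoding has two parts:
1) At-least-one-hole clauses: 20 (one per pigeon, each with 19 literals).
2) At-most-one-pigeon-per-hole clauses: 19 holes * C(20,2) = 19 * 190 = 3610.
Total clauses = 20 + 3610 = 3630.

3630


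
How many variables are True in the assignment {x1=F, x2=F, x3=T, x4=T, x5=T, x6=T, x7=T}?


The weight is the number of variables assigned True.
True variables: x3, x4, x5, x6, x7.
Weight = 5.

5


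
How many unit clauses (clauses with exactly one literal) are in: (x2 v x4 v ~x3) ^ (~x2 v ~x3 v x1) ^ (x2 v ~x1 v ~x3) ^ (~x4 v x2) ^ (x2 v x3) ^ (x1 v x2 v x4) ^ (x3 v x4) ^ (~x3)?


A unit clause contains exactly one literal.
Unit clauses found: (~x3).
Count = 1.

1


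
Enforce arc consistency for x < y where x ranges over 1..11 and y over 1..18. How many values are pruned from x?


For the constraint x < y, x needs a supporting value in y's domain.
x can be at most 17 (one less than y's maximum).
Valid x values from domain: 11 out of 11.
Pruned = 11 - 11 = 0.

0


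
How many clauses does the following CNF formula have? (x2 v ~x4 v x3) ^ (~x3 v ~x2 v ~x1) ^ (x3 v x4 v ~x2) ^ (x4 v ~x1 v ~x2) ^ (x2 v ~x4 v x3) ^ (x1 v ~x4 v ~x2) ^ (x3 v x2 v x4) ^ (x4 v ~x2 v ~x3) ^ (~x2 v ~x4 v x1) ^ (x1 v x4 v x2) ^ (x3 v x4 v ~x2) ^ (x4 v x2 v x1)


Each group enclosed in parentheses joined by ^ is one clause.
Counting the conjuncts: 12 clauses.

12


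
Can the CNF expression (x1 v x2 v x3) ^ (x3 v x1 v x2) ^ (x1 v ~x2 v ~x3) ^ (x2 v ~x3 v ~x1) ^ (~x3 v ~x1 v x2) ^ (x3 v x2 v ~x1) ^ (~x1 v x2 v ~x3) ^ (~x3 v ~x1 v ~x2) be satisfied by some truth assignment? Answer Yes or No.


Check all 8 possible truth assignments.
Number of satisfying assignments found: 3.
The formula is satisfiable.

Yes


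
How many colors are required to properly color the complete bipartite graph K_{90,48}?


K_{90,48} is bipartite by definition: the two parts are independent sets, with every edge crossing between them.
Color all vertices in one part with color 1 and all vertices in the other part with color 2.
Since the graph has at least one edge, one color does not suffice.
Chromatic number = 2.

2


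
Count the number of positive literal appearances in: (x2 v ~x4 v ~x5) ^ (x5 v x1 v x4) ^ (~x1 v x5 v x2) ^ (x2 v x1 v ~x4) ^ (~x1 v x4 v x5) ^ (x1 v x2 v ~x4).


Scan each clause for unnegated literals.
Clause 1: 1 positive; Clause 2: 3 positive; Clause 3: 2 positive; Clause 4: 2 positive; Clause 5: 2 positive; Clause 6: 2 positive.
Total positive literal occurrences = 12.

12


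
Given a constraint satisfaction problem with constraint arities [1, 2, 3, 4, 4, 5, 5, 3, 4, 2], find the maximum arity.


The arities are: 1, 2, 3, 4, 4, 5, 5, 3, 4, 2.
Scan for the maximum value.
Maximum arity = 5.

5


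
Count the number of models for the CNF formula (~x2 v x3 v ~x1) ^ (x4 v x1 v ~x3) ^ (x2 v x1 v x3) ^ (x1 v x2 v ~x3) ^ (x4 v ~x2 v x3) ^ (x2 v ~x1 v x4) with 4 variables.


Enumerate all 16 truth assignments over 4 variables.
Test each against every clause.
Satisfying assignments found: 6.

6


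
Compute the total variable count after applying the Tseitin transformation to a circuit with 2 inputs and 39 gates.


The Tseitin transformation introduces one auxiliary variable per gate.
Total variables = inputs + gates = 2 + 39 = 41.

41


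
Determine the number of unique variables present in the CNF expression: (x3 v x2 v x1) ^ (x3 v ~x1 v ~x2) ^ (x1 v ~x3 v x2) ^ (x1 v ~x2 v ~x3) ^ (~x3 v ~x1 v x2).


Identify each distinct variable in the formula.
Variables found: x1, x2, x3.
Total distinct variables = 3.

3


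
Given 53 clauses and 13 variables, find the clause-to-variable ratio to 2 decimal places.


Clause-to-variable ratio = clauses / variables.
53 / 13 = 4.08.

4.08


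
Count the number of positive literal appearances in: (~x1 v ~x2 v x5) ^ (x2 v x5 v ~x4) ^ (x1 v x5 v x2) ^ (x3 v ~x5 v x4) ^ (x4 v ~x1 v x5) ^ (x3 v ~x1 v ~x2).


Scan each clause for unnegated literals.
Clause 1: 1 positive; Clause 2: 2 positive; Clause 3: 3 positive; Clause 4: 2 positive; Clause 5: 2 positive; Clause 6: 1 positive.
Total positive literal occurrences = 11.

11


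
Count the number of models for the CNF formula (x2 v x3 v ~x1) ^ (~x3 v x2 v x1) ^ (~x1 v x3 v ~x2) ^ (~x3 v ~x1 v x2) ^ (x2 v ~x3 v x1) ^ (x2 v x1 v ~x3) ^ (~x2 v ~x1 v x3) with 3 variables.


Enumerate all 8 truth assignments over 3 variables.
Test each against every clause.
Satisfying assignments found: 4.

4


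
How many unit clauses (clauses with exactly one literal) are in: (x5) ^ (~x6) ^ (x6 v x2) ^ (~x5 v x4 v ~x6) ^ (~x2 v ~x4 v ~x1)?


A unit clause contains exactly one literal.
Unit clauses found: (x5), (~x6).
Count = 2.

2


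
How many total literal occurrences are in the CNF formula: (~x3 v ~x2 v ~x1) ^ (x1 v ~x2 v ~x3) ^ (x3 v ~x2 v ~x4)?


Clause lengths: 3, 3, 3.
Sum = 3 + 3 + 3 = 9.

9


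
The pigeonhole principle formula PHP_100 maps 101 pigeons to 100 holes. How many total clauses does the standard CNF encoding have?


The PHP encoding has two parts:
1) At-least-one-hole clauses: 101 (one per pigeon, each with 100 literals).
2) At-most-one-pigeon-per-hole clauses: 100 holes * C(101,2) = 100 * 5050 = 505000.
Total clauses = 101 + 505000 = 505101.

505101


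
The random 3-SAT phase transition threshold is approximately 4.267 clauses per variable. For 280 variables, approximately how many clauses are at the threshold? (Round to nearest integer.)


The 3-SAT phase transition occurs at approximately 4.267 clauses per variable.
m = 4.267 * 280 = 1194.76.
Rounded to nearest integer: 1195.

1195


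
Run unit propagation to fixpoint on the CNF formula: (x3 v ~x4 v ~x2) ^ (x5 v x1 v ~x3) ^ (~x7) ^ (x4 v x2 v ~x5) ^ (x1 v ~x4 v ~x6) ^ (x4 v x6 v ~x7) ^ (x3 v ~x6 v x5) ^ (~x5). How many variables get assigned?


Unit propagation repeatedly assigns the literal in any unit clause, then simplifies.
Assignments in order: x7 = F, x5 = F.
No further unit clauses remain.
Total variables assigned = 2.

2


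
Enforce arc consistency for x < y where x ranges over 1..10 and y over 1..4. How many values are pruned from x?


For the constraint x < y, x needs a supporting value in y's domain.
x can be at most 3 (one less than y's maximum).
Valid x values from domain: 3 out of 10.
Pruned = 10 - 3 = 7.

7


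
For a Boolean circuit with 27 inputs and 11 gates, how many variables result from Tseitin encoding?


The Tseitin transformation introduces one auxiliary variable per gate.
Total variables = inputs + gates = 27 + 11 = 38.

38


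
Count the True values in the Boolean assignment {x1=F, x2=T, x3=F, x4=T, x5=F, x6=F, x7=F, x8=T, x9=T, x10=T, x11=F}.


The weight is the number of variables assigned True.
True variables: x2, x4, x8, x9, x10.
Weight = 5.

5


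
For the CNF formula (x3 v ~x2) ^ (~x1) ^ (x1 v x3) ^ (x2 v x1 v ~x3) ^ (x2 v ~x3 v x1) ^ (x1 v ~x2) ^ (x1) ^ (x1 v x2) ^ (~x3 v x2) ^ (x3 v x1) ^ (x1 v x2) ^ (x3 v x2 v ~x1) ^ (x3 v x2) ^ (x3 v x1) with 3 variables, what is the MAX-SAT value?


Enumerate all 8 truth assignments.
For each, count how many of the 14 clauses are satisfied.
The formula is not fully satisfiable, so the maximum is below 14.
Maximum simultaneously satisfiable clauses = 13.

13


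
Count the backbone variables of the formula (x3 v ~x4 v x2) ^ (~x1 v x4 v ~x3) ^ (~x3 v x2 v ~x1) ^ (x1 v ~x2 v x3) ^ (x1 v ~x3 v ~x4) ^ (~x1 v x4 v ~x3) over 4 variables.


Find all satisfying assignments: 7 model(s).
Check which variables have the same value in every model.
No variable is fixed across all models.
Backbone size = 0.

0


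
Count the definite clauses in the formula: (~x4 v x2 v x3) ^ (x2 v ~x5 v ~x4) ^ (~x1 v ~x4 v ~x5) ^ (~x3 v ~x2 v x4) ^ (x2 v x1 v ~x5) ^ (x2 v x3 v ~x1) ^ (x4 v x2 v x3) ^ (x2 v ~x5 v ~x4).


A definite clause has exactly one positive literal.
Clause 1: 2 positive -> not definite
Clause 2: 1 positive -> definite
Clause 3: 0 positive -> not definite
Clause 4: 1 positive -> definite
Clause 5: 2 positive -> not definite
Clause 6: 2 positive -> not definite
Clause 7: 3 positive -> not definite
Clause 8: 1 positive -> definite
Definite clause count = 3.

3


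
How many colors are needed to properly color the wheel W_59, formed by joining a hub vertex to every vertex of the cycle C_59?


W_59 consists of the cycle C_59 together with a hub vertex adjacent to every cycle vertex.
The cycle C_59 needs 3 colors (odd cycle -> 3).
The hub is adjacent to every cycle vertex, so it must receive a new color distinct from all of them.
Chromatic number = 3 + 1 = 4.

4


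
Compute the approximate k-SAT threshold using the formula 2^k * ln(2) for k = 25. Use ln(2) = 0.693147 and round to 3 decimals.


Using the asymptotic formula: threshold ~ 2^k * ln(2).
2^25 = 33554432.
33554432 * 0.693147 = 23258153.878.

23258153.878


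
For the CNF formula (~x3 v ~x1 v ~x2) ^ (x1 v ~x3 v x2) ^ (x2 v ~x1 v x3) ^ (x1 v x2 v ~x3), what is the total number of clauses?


Each group enclosed in parentheses joined by ^ is one clause.
Counting the conjuncts: 4 clauses.

4


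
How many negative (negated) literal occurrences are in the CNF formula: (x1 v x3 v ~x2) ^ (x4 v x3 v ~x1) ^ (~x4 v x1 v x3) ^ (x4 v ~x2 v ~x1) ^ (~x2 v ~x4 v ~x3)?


Scan each clause for negated literals.
Clause 1: 1 negative; Clause 2: 1 negative; Clause 3: 1 negative; Clause 4: 2 negative; Clause 5: 3 negative.
Total negative literal occurrences = 8.

8


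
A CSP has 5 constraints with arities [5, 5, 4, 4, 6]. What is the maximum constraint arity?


The arities are: 5, 5, 4, 4, 6.
Scan for the maximum value.
Maximum arity = 6.

6


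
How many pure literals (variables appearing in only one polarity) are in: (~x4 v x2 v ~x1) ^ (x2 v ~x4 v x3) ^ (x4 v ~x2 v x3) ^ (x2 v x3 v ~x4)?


A pure literal appears in only one polarity across all clauses.
Pure literals: x1 (negative only), x3 (positive only).
Count = 2.

2


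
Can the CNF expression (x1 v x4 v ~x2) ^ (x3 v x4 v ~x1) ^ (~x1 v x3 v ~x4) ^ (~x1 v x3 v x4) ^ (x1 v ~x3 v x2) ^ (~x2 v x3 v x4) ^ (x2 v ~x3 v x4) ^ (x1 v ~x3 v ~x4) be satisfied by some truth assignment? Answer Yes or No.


Check all 16 possible truth assignments.
Number of satisfying assignments found: 6.
The formula is satisfiable.

Yes


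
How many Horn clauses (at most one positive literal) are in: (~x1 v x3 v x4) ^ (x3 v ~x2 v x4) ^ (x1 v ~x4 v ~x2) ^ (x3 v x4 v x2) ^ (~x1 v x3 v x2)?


A Horn clause has at most one positive literal.
Clause 1: 2 positive lit(s) -> not Horn
Clause 2: 2 positive lit(s) -> not Horn
Clause 3: 1 positive lit(s) -> Horn
Clause 4: 3 positive lit(s) -> not Horn
Clause 5: 2 positive lit(s) -> not Horn
Total Horn clauses = 1.

1


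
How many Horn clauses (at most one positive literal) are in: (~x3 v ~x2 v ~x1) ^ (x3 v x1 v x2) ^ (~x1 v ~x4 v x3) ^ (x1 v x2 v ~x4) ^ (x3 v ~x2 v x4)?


A Horn clause has at most one positive literal.
Clause 1: 0 positive lit(s) -> Horn
Clause 2: 3 positive lit(s) -> not Horn
Clause 3: 1 positive lit(s) -> Horn
Clause 4: 2 positive lit(s) -> not Horn
Clause 5: 2 positive lit(s) -> not Horn
Total Horn clauses = 2.

2


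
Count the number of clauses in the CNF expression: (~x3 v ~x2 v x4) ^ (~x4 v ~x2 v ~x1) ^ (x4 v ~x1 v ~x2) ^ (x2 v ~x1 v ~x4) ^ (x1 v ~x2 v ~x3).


Each group enclosed in parentheses joined by ^ is one clause.
Counting the conjuncts: 5 clauses.

5


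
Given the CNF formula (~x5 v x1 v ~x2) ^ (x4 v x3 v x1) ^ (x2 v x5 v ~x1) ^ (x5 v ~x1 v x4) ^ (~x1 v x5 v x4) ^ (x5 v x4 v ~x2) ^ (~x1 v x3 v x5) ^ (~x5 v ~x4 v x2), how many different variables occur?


Identify each distinct variable in the formula.
Variables found: x1, x2, x3, x4, x5.
Total distinct variables = 5.

5


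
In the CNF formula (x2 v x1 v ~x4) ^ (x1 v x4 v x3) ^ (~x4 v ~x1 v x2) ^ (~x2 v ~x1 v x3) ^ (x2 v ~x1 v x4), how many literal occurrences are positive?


Scan each clause for unnegated literals.
Clause 1: 2 positive; Clause 2: 3 positive; Clause 3: 1 positive; Clause 4: 1 positive; Clause 5: 2 positive.
Total positive literal occurrences = 9.

9


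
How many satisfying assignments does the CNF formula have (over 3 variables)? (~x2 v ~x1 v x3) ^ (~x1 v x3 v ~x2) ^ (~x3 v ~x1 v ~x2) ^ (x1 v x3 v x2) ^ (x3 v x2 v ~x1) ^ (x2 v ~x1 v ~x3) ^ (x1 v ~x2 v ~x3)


Enumerate all 8 truth assignments over 3 variables.
Test each against every clause.
Satisfying assignments found: 2.

2


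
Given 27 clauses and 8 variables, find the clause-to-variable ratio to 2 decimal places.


Clause-to-variable ratio = clauses / variables.
27 / 8 = 3.38.

3.38


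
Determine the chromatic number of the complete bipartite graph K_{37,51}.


K_{37,51} is bipartite by definition: the two parts are independent sets, with every edge crossing between them.
Color all vertices in one part with color 1 and all vertices in the other part with color 2.
Since the graph has at least one edge, one color does not suffice.
Chromatic number = 2.

2


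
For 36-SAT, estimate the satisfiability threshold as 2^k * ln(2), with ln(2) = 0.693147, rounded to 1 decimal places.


Using the asymptotic formula: threshold ~ 2^k * ln(2).
2^36 = 68719476736.
68719476736 * 0.693147 = 47632699141.1.

47632699141.1


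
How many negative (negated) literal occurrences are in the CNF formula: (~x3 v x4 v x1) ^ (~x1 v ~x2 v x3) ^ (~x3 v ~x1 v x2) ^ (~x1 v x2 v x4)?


Scan each clause for negated literals.
Clause 1: 1 negative; Clause 2: 2 negative; Clause 3: 2 negative; Clause 4: 1 negative.
Total negative literal occurrences = 6.

6


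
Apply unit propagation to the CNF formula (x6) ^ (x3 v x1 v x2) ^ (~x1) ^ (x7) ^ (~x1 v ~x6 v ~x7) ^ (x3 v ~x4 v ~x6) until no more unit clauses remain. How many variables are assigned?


Unit propagation repeatedly assigns the literal in any unit clause, then simplifies.
Assignments in order: x6 = T, x1 = F, x7 = T.
No further unit clauses remain.
Total variables assigned = 3.

3


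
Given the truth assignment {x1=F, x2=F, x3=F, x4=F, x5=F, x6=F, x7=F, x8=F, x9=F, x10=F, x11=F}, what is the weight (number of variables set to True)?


The weight is the number of variables assigned True.
True variables: none.
Weight = 0.

0


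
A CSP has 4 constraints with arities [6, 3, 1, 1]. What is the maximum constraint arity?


The arities are: 6, 3, 1, 1.
Scan for the maximum value.
Maximum arity = 6.

6


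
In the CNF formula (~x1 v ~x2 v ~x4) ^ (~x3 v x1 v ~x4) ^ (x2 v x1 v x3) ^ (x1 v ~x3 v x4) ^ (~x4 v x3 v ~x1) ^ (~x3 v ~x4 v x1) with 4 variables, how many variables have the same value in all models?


Find all satisfying assignments: 7 model(s).
Check which variables have the same value in every model.
No variable is fixed across all models.
Backbone size = 0.

0


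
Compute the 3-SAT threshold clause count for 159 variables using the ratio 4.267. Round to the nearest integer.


The 3-SAT phase transition occurs at approximately 4.267 clauses per variable.
m = 4.267 * 159 = 678.453.
Rounded to nearest integer: 678.

678


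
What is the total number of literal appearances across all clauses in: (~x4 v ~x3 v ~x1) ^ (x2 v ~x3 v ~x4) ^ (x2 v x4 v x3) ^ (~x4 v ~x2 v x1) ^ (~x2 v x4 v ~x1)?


Clause lengths: 3, 3, 3, 3, 3.
Sum = 3 + 3 + 3 + 3 + 3 = 15.

15


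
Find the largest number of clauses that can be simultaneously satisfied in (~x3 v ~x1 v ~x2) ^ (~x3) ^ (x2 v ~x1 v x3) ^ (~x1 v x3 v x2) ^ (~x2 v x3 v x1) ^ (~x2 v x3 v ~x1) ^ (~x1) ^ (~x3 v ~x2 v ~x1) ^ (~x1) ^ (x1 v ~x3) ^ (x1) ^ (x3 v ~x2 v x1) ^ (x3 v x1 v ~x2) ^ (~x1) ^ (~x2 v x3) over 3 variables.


Enumerate all 8 truth assignments.
For each, count how many of the 15 clauses are satisfied.
The formula is not fully satisfiable, so the maximum is below 15.
Maximum simultaneously satisfiable clauses = 14.

14


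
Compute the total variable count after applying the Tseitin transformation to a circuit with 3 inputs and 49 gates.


The Tseitin transformation introduces one auxiliary variable per gate.
Total variables = inputs + gates = 3 + 49 = 52.

52


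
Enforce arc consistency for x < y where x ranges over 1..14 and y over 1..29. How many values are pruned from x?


For the constraint x < y, x needs a supporting value in y's domain.
x can be at most 28 (one less than y's maximum).
Valid x values from domain: 14 out of 14.
Pruned = 14 - 14 = 0.

0


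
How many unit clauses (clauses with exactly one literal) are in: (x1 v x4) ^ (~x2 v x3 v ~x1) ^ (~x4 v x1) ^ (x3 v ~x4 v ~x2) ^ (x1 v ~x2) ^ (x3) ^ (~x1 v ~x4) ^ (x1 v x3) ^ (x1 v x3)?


A unit clause contains exactly one literal.
Unit clauses found: (x3).
Count = 1.

1


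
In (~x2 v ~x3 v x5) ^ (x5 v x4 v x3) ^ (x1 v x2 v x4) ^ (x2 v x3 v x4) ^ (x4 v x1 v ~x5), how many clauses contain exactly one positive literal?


A definite clause has exactly one positive literal.
Clause 1: 1 positive -> definite
Clause 2: 3 positive -> not definite
Clause 3: 3 positive -> not definite
Clause 4: 3 positive -> not definite
Clause 5: 2 positive -> not definite
Definite clause count = 1.

1


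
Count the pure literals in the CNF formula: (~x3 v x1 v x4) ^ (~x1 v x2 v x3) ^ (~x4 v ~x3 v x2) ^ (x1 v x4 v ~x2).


A pure literal appears in only one polarity across all clauses.
No pure literals found.
Count = 0.

0


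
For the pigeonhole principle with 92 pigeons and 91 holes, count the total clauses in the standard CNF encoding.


The PHP encoding has two parts:
1) At-least-one-hole clauses: 92 (one per pigeon, each with 91 literals).
2) At-most-one-pigeon-per-hole clauses: 91 holes * C(92,2) = 91 * 4186 = 380926.
Total clauses = 92 + 380926 = 381018.

381018


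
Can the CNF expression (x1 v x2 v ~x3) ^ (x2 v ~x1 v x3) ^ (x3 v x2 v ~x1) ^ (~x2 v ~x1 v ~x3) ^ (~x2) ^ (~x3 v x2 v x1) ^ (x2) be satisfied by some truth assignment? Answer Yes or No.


Check all 8 possible truth assignments.
Number of satisfying assignments found: 0.
The formula is unsatisfiable.

No


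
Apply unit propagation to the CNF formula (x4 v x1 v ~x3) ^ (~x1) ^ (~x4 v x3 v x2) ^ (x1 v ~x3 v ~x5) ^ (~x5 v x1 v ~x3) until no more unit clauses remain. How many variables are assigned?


Unit propagation repeatedly assigns the literal in any unit clause, then simplifies.
Assignments in order: x1 = F.
No further unit clauses remain.
Total variables assigned = 1.

1


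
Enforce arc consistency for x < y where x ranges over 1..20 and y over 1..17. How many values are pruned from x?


For the constraint x < y, x needs a supporting value in y's domain.
x can be at most 16 (one less than y's maximum).
Valid x values from domain: 16 out of 20.
Pruned = 20 - 16 = 4.

4


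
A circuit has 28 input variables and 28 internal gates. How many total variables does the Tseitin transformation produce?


The Tseitin transformation introduces one auxiliary variable per gate.
Total variables = inputs + gates = 28 + 28 = 56.

56


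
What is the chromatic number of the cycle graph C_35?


An odd cycle cannot be 2-colored: alternating two colors around the cycle returns to the start with a conflict.
Since 35 is odd, three colors are required (and three suffice).
Chromatic number = 3.

3


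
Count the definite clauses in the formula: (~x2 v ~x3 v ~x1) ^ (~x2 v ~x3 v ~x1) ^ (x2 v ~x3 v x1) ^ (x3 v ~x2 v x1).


A definite clause has exactly one positive literal.
Clause 1: 0 positive -> not definite
Clause 2: 0 positive -> not definite
Clause 3: 2 positive -> not definite
Clause 4: 2 positive -> not definite
Definite clause count = 0.

0


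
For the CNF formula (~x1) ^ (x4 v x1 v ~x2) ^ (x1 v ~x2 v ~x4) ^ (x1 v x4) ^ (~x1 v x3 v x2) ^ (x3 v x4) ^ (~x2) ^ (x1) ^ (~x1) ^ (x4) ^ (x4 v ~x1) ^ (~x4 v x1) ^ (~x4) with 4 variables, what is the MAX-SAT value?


Enumerate all 16 truth assignments.
For each, count how many of the 13 clauses are satisfied.
The formula is not fully satisfiable, so the maximum is below 13.
Maximum simultaneously satisfiable clauses = 10.

10


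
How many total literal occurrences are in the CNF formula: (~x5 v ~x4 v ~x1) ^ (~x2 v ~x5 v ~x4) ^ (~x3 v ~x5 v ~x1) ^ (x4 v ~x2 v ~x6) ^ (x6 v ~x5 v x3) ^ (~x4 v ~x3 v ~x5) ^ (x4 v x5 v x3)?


Clause lengths: 3, 3, 3, 3, 3, 3, 3.
Sum = 3 + 3 + 3 + 3 + 3 + 3 + 3 = 21.

21


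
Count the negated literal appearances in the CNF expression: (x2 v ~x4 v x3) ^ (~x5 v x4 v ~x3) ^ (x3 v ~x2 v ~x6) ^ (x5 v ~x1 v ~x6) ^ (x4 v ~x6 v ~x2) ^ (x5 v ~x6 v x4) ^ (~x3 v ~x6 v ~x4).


Scan each clause for negated literals.
Clause 1: 1 negative; Clause 2: 2 negative; Clause 3: 2 negative; Clause 4: 2 negative; Clause 5: 2 negative; Clause 6: 1 negative; Clause 7: 3 negative.
Total negative literal occurrences = 13.

13


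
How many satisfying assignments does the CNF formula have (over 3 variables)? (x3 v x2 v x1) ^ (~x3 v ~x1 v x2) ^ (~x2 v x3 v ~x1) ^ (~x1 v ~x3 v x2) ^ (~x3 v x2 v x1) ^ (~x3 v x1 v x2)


Enumerate all 8 truth assignments over 3 variables.
Test each against every clause.
Satisfying assignments found: 4.

4


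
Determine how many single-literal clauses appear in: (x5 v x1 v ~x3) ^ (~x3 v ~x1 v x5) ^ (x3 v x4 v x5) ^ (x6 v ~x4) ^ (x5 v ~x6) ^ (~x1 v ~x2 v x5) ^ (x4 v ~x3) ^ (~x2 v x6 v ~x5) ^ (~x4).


A unit clause contains exactly one literal.
Unit clauses found: (~x4).
Count = 1.

1


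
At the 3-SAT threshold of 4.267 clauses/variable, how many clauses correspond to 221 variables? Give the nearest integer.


The 3-SAT phase transition occurs at approximately 4.267 clauses per variable.
m = 4.267 * 221 = 943.007.
Rounded to nearest integer: 943.

943


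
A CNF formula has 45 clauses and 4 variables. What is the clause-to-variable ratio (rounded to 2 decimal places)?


Clause-to-variable ratio = clauses / variables.
45 / 4 = 11.25.

11.25


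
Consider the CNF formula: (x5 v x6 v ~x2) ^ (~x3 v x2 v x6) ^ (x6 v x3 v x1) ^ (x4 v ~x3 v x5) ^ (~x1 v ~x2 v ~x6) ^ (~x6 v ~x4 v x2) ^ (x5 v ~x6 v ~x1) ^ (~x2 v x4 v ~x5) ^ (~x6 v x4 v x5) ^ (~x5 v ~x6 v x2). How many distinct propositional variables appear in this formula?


Identify each distinct variable in the formula.
Variables found: x1, x2, x3, x4, x5, x6.
Total distinct variables = 6.

6


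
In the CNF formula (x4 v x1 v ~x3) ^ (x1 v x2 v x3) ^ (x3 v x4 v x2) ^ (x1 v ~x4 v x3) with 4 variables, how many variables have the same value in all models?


Find all satisfying assignments: 10 model(s).
Check which variables have the same value in every model.
No variable is fixed across all models.
Backbone size = 0.

0


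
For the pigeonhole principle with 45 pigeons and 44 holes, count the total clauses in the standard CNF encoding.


The PHP encoding has two parts:
1) At-least-one-hole clauses: 45 (one per pigeon, each with 44 literals).
2) At-most-one-pigeon-per-hole clauses: 44 holes * C(45,2) = 44 * 990 = 43560.
Total clauses = 45 + 43560 = 43605.

43605


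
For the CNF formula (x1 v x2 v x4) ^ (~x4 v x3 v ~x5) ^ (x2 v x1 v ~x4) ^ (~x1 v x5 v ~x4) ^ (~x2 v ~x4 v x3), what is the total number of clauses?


Each group enclosed in parentheses joined by ^ is one clause.
Counting the conjuncts: 5 clauses.

5


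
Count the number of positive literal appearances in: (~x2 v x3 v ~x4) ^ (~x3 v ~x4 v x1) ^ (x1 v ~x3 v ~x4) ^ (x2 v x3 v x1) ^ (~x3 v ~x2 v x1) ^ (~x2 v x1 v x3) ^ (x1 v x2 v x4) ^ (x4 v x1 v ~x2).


Scan each clause for unnegated literals.
Clause 1: 1 positive; Clause 2: 1 positive; Clause 3: 1 positive; Clause 4: 3 positive; Clause 5: 1 positive; Clause 6: 2 positive; Clause 7: 3 positive; Clause 8: 2 positive.
Total positive literal occurrences = 14.

14


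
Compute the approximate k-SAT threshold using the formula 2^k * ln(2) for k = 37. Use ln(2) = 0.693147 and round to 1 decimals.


Using the asymptotic formula: threshold ~ 2^k * ln(2).
2^37 = 137438953472.
137438953472 * 0.693147 = 95265398282.3.

95265398282.3


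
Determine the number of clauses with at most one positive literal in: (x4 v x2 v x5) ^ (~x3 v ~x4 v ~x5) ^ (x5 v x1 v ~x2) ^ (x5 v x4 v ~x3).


A Horn clause has at most one positive literal.
Clause 1: 3 positive lit(s) -> not Horn
Clause 2: 0 positive lit(s) -> Horn
Clause 3: 2 positive lit(s) -> not Horn
Clause 4: 2 positive lit(s) -> not Horn
Total Horn clauses = 1.

1


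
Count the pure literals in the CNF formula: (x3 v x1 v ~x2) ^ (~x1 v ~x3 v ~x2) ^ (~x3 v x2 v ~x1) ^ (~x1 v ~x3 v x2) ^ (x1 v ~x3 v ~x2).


A pure literal appears in only one polarity across all clauses.
No pure literals found.
Count = 0.

0


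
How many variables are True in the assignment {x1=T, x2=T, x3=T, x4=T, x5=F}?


The weight is the number of variables assigned True.
True variables: x1, x2, x3, x4.
Weight = 4.

4


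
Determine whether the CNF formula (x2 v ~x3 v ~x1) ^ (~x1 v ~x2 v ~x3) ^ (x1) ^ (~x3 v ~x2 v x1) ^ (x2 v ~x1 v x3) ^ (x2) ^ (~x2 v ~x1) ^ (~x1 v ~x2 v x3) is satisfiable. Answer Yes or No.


Check all 8 possible truth assignments.
Number of satisfying assignments found: 0.
The formula is unsatisfiable.

No


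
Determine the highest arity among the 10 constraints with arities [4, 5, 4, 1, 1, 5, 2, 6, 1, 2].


The arities are: 4, 5, 4, 1, 1, 5, 2, 6, 1, 2.
Scan for the maximum value.
Maximum arity = 6.

6


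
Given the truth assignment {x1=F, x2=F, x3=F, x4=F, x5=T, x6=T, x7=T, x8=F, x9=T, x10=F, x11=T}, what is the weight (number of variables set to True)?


The weight is the number of variables assigned True.
True variables: x5, x6, x7, x9, x11.
Weight = 5.

5
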